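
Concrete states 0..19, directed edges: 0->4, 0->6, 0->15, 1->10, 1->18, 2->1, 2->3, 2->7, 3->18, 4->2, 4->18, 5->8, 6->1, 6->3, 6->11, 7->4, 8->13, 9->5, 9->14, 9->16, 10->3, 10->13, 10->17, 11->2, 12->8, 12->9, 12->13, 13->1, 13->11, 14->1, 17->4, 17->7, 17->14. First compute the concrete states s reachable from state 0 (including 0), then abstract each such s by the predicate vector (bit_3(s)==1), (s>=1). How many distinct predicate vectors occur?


BFS from 0:
Concrete reachable: {0, 1, 2, 3, 4, 6, 7, 10, 11, 13, 14, 15, 17, 18}
Abstract via predicates (bit_3(s)==1), (s>=1):
  (0,0) <- {0}
  (0,1) <- {1, 2, 3, 4, 6, 7, 17, 18}
  (1,1) <- {10, 11, 13, 14, 15}
Distinct abstract states = 3

3


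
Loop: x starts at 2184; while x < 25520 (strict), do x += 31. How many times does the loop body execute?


Step 1: x goes from 2184 toward 25520 by 31; the body runs while x<25520, so iterations = ceil((bound-start)/step)
Step 2: Distance=23336
Step 3: ceil(23336/31)=753

753


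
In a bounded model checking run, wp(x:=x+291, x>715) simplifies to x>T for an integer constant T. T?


Formula: wp(x:=E, P) = P[E/x] (substitute E for x in postcondition)
Step 1: Postcondition: x>715
Step 2: Substitute x+291 for x: x+291>715
Step 3: Solve for x: x > 715-291 = 424

424


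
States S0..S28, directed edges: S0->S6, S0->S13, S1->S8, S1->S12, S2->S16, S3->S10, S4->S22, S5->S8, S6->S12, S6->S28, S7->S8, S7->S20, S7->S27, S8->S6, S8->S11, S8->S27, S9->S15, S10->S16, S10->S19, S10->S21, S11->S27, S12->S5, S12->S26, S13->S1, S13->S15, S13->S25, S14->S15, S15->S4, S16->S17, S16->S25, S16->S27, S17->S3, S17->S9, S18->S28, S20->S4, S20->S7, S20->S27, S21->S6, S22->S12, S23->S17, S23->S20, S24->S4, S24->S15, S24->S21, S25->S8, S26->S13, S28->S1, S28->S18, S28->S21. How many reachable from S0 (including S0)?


BFS from S0:
  layer 0: {S0}
  layer 1: {S6, S13}
  layer 2: {S1, S12, S15, S25, S28}
  layer 3: {S4, S5, S8, S18, S21, S26}
  layer 4: {S11, S22, S27}
Reachable set: {S0, S1, S4, S5, S6, S8, S11, S12, S13, S15, S18, S21, S22, S25, S26, S27, S28}
Count = 17

17


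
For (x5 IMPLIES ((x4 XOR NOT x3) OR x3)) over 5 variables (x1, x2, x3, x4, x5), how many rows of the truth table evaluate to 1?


Formula: (x5 IMPLIES ((x4 XOR NOT x3) OR x3)) over 5 vars (32 rows)
Evaluate each row (x1, x2, x3, x4, x5 as bits, MSB first):
  row 0 [00000]: (0 IMPLIES ((0 XOR NOT 0) OR 0)) -> 1
  row 1 [00001]: (1 IMPLIES ((0 XOR NOT 0) OR 0)) -> 1
  row 2 [00010]: (0 IMPLIES ((1 XOR NOT 0) OR 0)) -> 1
  row 3 [00011]: (1 IMPLIES ((1 XOR NOT 0) OR 0)) -> 0
  row 4 [00100]: (0 IMPLIES ((0 XOR NOT 1) OR 1)) -> 1
  row 5 [00101]: (1 IMPLIES ((0 XOR NOT 1) OR 1)) -> 1
  row 6 [00110]: (0 IMPLIES ((1 XOR NOT 1) OR 1)) -> 1
  row 7 [00111]: (1 IMPLIES ((1 XOR NOT 1) OR 1)) -> 1
  row 8 [01000]: (0 IMPLIES ((0 XOR NOT 0) OR 0)) -> 1
  row 9 [01001]: (1 IMPLIES ((0 XOR NOT 0) OR 0)) -> 1
  row 10 [01010]: (0 IMPLIES ((1 XOR NOT 0) OR 0)) -> 1
  row 11 [01011]: (1 IMPLIES ((1 XOR NOT 0) OR 0)) -> 0
  row 12 [01100]: (0 IMPLIES ((0 XOR NOT 1) OR 1)) -> 1
  row 13 [01101]: (1 IMPLIES ((0 XOR NOT 1) OR 1)) -> 1
  row 14 [01110]: (0 IMPLIES ((1 XOR NOT 1) OR 1)) -> 1
  row 15 [01111]: (1 IMPLIES ((1 XOR NOT 1) OR 1)) -> 1
  row 16 [10000]: (0 IMPLIES ((0 XOR NOT 0) OR 0)) -> 1
  row 17 [10001]: (1 IMPLIES ((0 XOR NOT 0) OR 0)) -> 1
  row 18 [10010]: (0 IMPLIES ((1 XOR NOT 0) OR 0)) -> 1
  row 19 [10011]: (1 IMPLIES ((1 XOR NOT 0) OR 0)) -> 0
  row 20 [10100]: (0 IMPLIES ((0 XOR NOT 1) OR 1)) -> 1
  row 21 [10101]: (1 IMPLIES ((0 XOR NOT 1) OR 1)) -> 1
  row 22 [10110]: (0 IMPLIES ((1 XOR NOT 1) OR 1)) -> 1
  row 23 [10111]: (1 IMPLIES ((1 XOR NOT 1) OR 1)) -> 1
  row 24 [11000]: (0 IMPLIES ((0 XOR NOT 0) OR 0)) -> 1
  row 25 [11001]: (1 IMPLIES ((0 XOR NOT 0) OR 0)) -> 1
  row 26 [11010]: (0 IMPLIES ((1 XOR NOT 0) OR 0)) -> 1
  row 27 [11011]: (1 IMPLIES ((1 XOR NOT 0) OR 0)) -> 0
  row 28 [11100]: (0 IMPLIES ((0 XOR NOT 1) OR 1)) -> 1
  row 29 [11101]: (1 IMPLIES ((0 XOR NOT 1) OR 1)) -> 1
  row 30 [11110]: (0 IMPLIES ((1 XOR NOT 1) OR 1)) -> 1
  row 31 [11111]: (1 IMPLIES ((1 XOR NOT 1) OR 1)) -> 1
Full result column, 8 rows per line (x1,x2 fixed per line; x3,x4,x5 runs 000..111 left to right):
  rows 0-7 [x1,x2=00]: 11101111  (ones: 7)
  rows 8-15 [x1,x2=01]: 11101111  (ones: 7)
  rows 16-23 [x1,x2=10]: 11101111  (ones: 7)
  rows 24-31 [x1,x2=11]: 11101111  (ones: 7)
Count of 1-rows = 7+7+7+7 = 28

28


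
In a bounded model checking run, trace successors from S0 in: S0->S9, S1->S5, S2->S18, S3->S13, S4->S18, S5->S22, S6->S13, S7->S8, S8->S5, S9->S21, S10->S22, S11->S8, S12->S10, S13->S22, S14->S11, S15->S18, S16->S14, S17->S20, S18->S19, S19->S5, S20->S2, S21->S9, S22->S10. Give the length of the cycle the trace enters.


Trace from S0 until a state repeats:
  S0 -> S9 -> S21 -> S9
S9 first seen at step 1, revisited at step 3.
Cycle length = 3 - 1 = 2

2


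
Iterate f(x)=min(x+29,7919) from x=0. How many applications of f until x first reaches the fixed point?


Step 1: x=0, cap=7919, increment=29
Step 2: x grows by 29 each step until capped at 7919; fixed point is x=7919
Step 3: iterations = ceil(7919/29) = 274

274


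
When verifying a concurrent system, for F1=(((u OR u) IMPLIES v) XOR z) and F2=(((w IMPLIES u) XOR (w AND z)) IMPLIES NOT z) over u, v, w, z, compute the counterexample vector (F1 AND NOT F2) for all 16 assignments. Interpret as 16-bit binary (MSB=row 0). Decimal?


F1 = (((u OR u) IMPLIES v) XOR z)
F2 = (((w IMPLIES u) XOR (w AND z)) IMPLIES NOT z)
Counterexample to F1=>F2 is where F1=1 and F2=0.
Evaluate each row (bits = u,v,w,z, MSB first):
  row 0 [0000]: F1=1 F2=1 -> F1&~F2 -> 0
  row 1 [0001]: F1=0 F2=0 -> F1&~F2 -> 0
  row 2 [0010]: F1=1 F2=1 -> F1&~F2 -> 0
  row 3 [0011]: F1=0 F2=0 -> F1&~F2 -> 0
  row 4 [0100]: F1=1 F2=1 -> F1&~F2 -> 0
  row 5 [0101]: F1=0 F2=0 -> F1&~F2 -> 0
  row 6 [0110]: F1=1 F2=1 -> F1&~F2 -> 0
  row 7 [0111]: F1=0 F2=0 -> F1&~F2 -> 0
  row 8 [1000]: F1=0 F2=1 -> F1&~F2 -> 0
  row 9 [1001]: F1=1 F2=0 -> F1&~F2 -> 1
  row 10 [1010]: F1=0 F2=1 -> F1&~F2 -> 0
  row 11 [1011]: F1=1 F2=1 -> F1&~F2 -> 0
  row 12 [1100]: F1=1 F2=1 -> F1&~F2 -> 0
  row 13 [1101]: F1=0 F2=0 -> F1&~F2 -> 0
  row 14 [1110]: F1=1 F2=1 -> F1&~F2 -> 0
  row 15 [1111]: F1=0 F2=1 -> F1&~F2 -> 0
Full result column, 4 rows per line (u,v fixed per line; w,z runs 00..11 left to right):
  rows 0-3 [u,v=00]: 0000  = hex 0
  rows 4-7 [u,v=01]: 0000  = hex 0
  rows 8-11 [u,v=10]: 0100  = hex 4
  rows 12-15 [u,v=11]: 0000  = hex 0
Counterexample vector (row 0 .. row 15) = 0000000001000000
Output column grouped in 4s = 0000 0000 0100 0000 = 0x0040
Convert to decimal digit by digit (value = value*16 + digit):
  0 -> 0
  0*16 + 0 = 0
  0*16 + 4 = 4
  4*16 + 0 = 64
Decimal = 64

64


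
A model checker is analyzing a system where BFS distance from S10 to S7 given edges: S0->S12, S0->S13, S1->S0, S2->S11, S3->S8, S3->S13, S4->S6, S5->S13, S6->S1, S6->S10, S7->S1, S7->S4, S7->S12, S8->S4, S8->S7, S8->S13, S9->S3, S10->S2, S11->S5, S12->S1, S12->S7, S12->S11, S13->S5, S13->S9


BFS layer-by-layer from S10:
  dist 0: {S10}
  dist 1: {S2}
  dist 2: {S11}
  dist 3: {S5}
  dist 4: {S13}
  dist 5: {S9}
  dist 6: {S3}
  dist 7: {S8}
  dist 8: {S4, S7}
  -> S7 reached at distance 8
Shortest path length = 8

8


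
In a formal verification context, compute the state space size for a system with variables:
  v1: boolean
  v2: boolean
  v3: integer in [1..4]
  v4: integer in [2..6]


State space = product of domain sizes of all variables.
Domain sizes:
  v1 (boolean): 2
  v2 (boolean): 2
  v3 (integer in [1..4]): 4
  v4 (integer in [2..6]): 5
Product = 2 * 2 * 4 * 5 = 80

80


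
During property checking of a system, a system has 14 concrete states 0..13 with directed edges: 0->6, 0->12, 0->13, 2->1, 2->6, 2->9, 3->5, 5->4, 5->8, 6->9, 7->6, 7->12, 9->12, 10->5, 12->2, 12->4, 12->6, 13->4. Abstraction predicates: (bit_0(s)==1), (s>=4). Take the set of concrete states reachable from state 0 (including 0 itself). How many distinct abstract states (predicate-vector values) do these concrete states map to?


BFS from 0:
Concrete reachable: {0, 1, 2, 4, 6, 9, 12, 13}
Abstract via predicates (bit_0(s)==1), (s>=4):
  (0,0) <- {0, 2}
  (0,1) <- {4, 6, 12}
  (1,0) <- {1}
  (1,1) <- {9, 13}
Distinct abstract states = 4

4


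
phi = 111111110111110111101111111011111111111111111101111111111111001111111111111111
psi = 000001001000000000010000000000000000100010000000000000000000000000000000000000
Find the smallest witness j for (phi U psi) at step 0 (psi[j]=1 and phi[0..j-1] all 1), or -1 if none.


(phi U psi) at 0: need smallest j with psi[j]=1 and phi[i]=1 for all i in [0,j).
Scan from step 0:
  step 0: phi=1, psi=0 -> continue
  step 1: phi=1, psi=0 -> continue
  step 2: phi=1, psi=0 -> continue
  step 3: phi=1, psi=0 -> continue
  step 5: psi=1 and phi held for [0,5) -> witness found
Witness step = 5

5


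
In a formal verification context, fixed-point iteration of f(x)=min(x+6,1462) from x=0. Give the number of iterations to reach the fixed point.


Step 1: x=0, cap=1462, increment=6
Step 2: x grows by 6 each step until capped at 1462; fixed point is x=1462
Step 3: iterations = ceil(1462/6) = 244

244


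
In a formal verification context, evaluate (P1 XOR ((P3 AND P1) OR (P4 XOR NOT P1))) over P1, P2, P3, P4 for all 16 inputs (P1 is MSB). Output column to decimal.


Formula: (P1 XOR ((P3 AND P1) OR (P4 XOR NOT P1))) over P1, P2, P3, P4 (16 rows)
Evaluate each row (bits = P1,P2,P3,P4, MSB first):
  row 0 [0000]: (0 XOR ((0 AND 0) OR (0 XOR NOT 0))) -> 1
  row 1 [0001]: (0 XOR ((0 AND 0) OR (1 XOR NOT 0))) -> 0
  row 2 [0010]: (0 XOR ((1 AND 0) OR (0 XOR NOT 0))) -> 1
  row 3 [0011]: (0 XOR ((1 AND 0) OR (1 XOR NOT 0))) -> 0
  row 4 [0100]: (0 XOR ((0 AND 0) OR (0 XOR NOT 0))) -> 1
  row 5 [0101]: (0 XOR ((0 AND 0) OR (1 XOR NOT 0))) -> 0
  row 6 [0110]: (0 XOR ((1 AND 0) OR (0 XOR NOT 0))) -> 1
  row 7 [0111]: (0 XOR ((1 AND 0) OR (1 XOR NOT 0))) -> 0
  row 8 [1000]: (1 XOR ((0 AND 1) OR (0 XOR NOT 1))) -> 1
  row 9 [1001]: (1 XOR ((0 AND 1) OR (1 XOR NOT 1))) -> 0
  row 10 [1010]: (1 XOR ((1 AND 1) OR (0 XOR NOT 1))) -> 0
  row 11 [1011]: (1 XOR ((1 AND 1) OR (1 XOR NOT 1))) -> 0
  row 12 [1100]: (1 XOR ((0 AND 1) OR (0 XOR NOT 1))) -> 1
  row 13 [1101]: (1 XOR ((0 AND 1) OR (1 XOR NOT 1))) -> 0
  row 14 [1110]: (1 XOR ((1 AND 1) OR (0 XOR NOT 1))) -> 0
  row 15 [1111]: (1 XOR ((1 AND 1) OR (1 XOR NOT 1))) -> 0
Full result column, 4 rows per line (P1,P2 fixed per line; P3,P4 runs 00..11 left to right):
  rows 0-3 [P1,P2=00]: 1010  = hex A
  rows 4-7 [P1,P2=01]: 1010  = hex A
  rows 8-11 [P1,P2=10]: 1000  = hex 8
  rows 12-15 [P1,P2=11]: 1000  = hex 8
Output column (row 0 .. row 15) = 1010101010001000
Output column grouped in 4s = 1010 1010 1000 1000 = 0xAA88
Convert to decimal digit by digit (value = value*16 + digit):
  A -> 10
  10*16 + 10 (A) = 170
  170*16 + 8 = 2728
  2728*16 + 8 = 43656
Decimal = 43656

43656


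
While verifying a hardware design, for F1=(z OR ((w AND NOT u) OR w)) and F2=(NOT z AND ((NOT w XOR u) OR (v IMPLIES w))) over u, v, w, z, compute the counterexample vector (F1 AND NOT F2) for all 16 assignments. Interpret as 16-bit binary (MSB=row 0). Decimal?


F1 = (z OR ((w AND NOT u) OR w))
F2 = (NOT z AND ((NOT w XOR u) OR (v IMPLIES w)))
Counterexample to F1=>F2 is where F1=1 and F2=0.
Evaluate each row (bits = u,v,w,z, MSB first):
  row 0 [0000]: F1=0 F2=1 -> F1&~F2 -> 0
  row 1 [0001]: F1=1 F2=0 -> F1&~F2 -> 1
  row 2 [0010]: F1=1 F2=1 -> F1&~F2 -> 0
  row 3 [0011]: F1=1 F2=0 -> F1&~F2 -> 1
  row 4 [0100]: F1=0 F2=1 -> F1&~F2 -> 0
  row 5 [0101]: F1=1 F2=0 -> F1&~F2 -> 1
  row 6 [0110]: F1=1 F2=1 -> F1&~F2 -> 0
  row 7 [0111]: F1=1 F2=0 -> F1&~F2 -> 1
  row 8 [1000]: F1=0 F2=1 -> F1&~F2 -> 0
  row 9 [1001]: F1=1 F2=0 -> F1&~F2 -> 1
  row 10 [1010]: F1=1 F2=1 -> F1&~F2 -> 0
  row 11 [1011]: F1=1 F2=0 -> F1&~F2 -> 1
  row 12 [1100]: F1=0 F2=0 -> F1&~F2 -> 0
  row 13 [1101]: F1=1 F2=0 -> F1&~F2 -> 1
  row 14 [1110]: F1=1 F2=1 -> F1&~F2 -> 0
  row 15 [1111]: F1=1 F2=0 -> F1&~F2 -> 1
Full result column, 4 rows per line (u,v fixed per line; w,z runs 00..11 left to right):
  rows 0-3 [u,v=00]: 0101  = hex 5
  rows 4-7 [u,v=01]: 0101  = hex 5
  rows 8-11 [u,v=10]: 0101  = hex 5
  rows 12-15 [u,v=11]: 0101  = hex 5
Counterexample vector (row 0 .. row 15) = 0101010101010101
Output column grouped in 4s = 0101 0101 0101 0101 = 0x5555
Convert to decimal digit by digit (value = value*16 + digit):
  5 -> 5
  5*16 + 5 = 85
  85*16 + 5 = 1365
  1365*16 + 5 = 21845
Decimal = 21845

21845


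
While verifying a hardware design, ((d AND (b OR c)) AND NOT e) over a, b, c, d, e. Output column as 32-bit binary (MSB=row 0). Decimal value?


Formula: ((d AND (b OR c)) AND NOT e) over a, b, c, d, e (32 rows)
Evaluate each row (bits = a,b,c,d,e, MSB first):
  row 0 [00000]: ((0 AND (0 OR 0)) AND NOT 0) -> 0
  row 1 [00001]: ((0 AND (0 OR 0)) AND NOT 1) -> 0
  row 2 [00010]: ((1 AND (0 OR 0)) AND NOT 0) -> 0
  row 3 [00011]: ((1 AND (0 OR 0)) AND NOT 1) -> 0
  row 4 [00100]: ((0 AND (0 OR 1)) AND NOT 0) -> 0
  row 5 [00101]: ((0 AND (0 OR 1)) AND NOT 1) -> 0
  row 6 [00110]: ((1 AND (0 OR 1)) AND NOT 0) -> 1
  row 7 [00111]: ((1 AND (0 OR 1)) AND NOT 1) -> 0
  row 8 [01000]: ((0 AND (1 OR 0)) AND NOT 0) -> 0
  row 9 [01001]: ((0 AND (1 OR 0)) AND NOT 1) -> 0
  row 10 [01010]: ((1 AND (1 OR 0)) AND NOT 0) -> 1
  row 11 [01011]: ((1 AND (1 OR 0)) AND NOT 1) -> 0
  row 12 [01100]: ((0 AND (1 OR 1)) AND NOT 0) -> 0
  row 13 [01101]: ((0 AND (1 OR 1)) AND NOT 1) -> 0
  row 14 [01110]: ((1 AND (1 OR 1)) AND NOT 0) -> 1
  row 15 [01111]: ((1 AND (1 OR 1)) AND NOT 1) -> 0
  row 16 [10000]: ((0 AND (0 OR 0)) AND NOT 0) -> 0
  row 17 [10001]: ((0 AND (0 OR 0)) AND NOT 1) -> 0
  row 18 [10010]: ((1 AND (0 OR 0)) AND NOT 0) -> 0
  row 19 [10011]: ((1 AND (0 OR 0)) AND NOT 1) -> 0
  row 20 [10100]: ((0 AND (0 OR 1)) AND NOT 0) -> 0
  row 21 [10101]: ((0 AND (0 OR 1)) AND NOT 1) -> 0
  row 22 [10110]: ((1 AND (0 OR 1)) AND NOT 0) -> 1
  row 23 [10111]: ((1 AND (0 OR 1)) AND NOT 1) -> 0
  row 24 [11000]: ((0 AND (1 OR 0)) AND NOT 0) -> 0
  row 25 [11001]: ((0 AND (1 OR 0)) AND NOT 1) -> 0
  row 26 [11010]: ((1 AND (1 OR 0)) AND NOT 0) -> 1
  row 27 [11011]: ((1 AND (1 OR 0)) AND NOT 1) -> 0
  row 28 [11100]: ((0 AND (1 OR 1)) AND NOT 0) -> 0
  row 29 [11101]: ((0 AND (1 OR 1)) AND NOT 1) -> 0
  row 30 [11110]: ((1 AND (1 OR 1)) AND NOT 0) -> 1
  row 31 [11111]: ((1 AND (1 OR 1)) AND NOT 1) -> 0
Full result column, 4 rows per line (a,b,c fixed per line; d,e runs 00..11 left to right):
  rows 0-3 [a,b,c=000]: 0000  = hex 0
  rows 4-7 [a,b,c=001]: 0010  = hex 2
  rows 8-11 [a,b,c=010]: 0010  = hex 2
  rows 12-15 [a,b,c=011]: 0010  = hex 2
  rows 16-19 [a,b,c=100]: 0000  = hex 0
  rows 20-23 [a,b,c=101]: 0010  = hex 2
  rows 24-27 [a,b,c=110]: 0010  = hex 2
  rows 28-31 [a,b,c=111]: 0010  = hex 2
Output column (row 0 .. row 31) = 00000010001000100000001000100010
Output column grouped in 4s = 0000 0010 0010 0010 0000 0010 0010 0010 = 0x02220222
Convert to decimal digit by digit (value = value*16 + digit):
  0 -> 0
  0*16 + 2 = 2
  2*16 + 2 = 34
  34*16 + 2 = 546
  546*16 + 0 = 8736
  8736*16 + 2 = 139778
  139778*16 + 2 = 2236450
  2236450*16 + 2 = 35783202
Decimal = 35783202

35783202


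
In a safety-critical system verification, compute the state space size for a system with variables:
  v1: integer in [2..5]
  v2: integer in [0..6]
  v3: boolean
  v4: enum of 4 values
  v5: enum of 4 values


State space = product of domain sizes of all variables.
Domain sizes:
  v1 (integer in [2..5]): 4
  v2 (integer in [0..6]): 7
  v3 (boolean): 2
  v4 (enum of 4 values): 4
  v5 (enum of 4 values): 4
Product = 4 * 7 * 2 * 4 * 4 = 896

896


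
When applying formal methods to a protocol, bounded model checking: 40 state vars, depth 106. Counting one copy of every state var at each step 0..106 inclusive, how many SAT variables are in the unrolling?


BMC unrolls to depth k, creating one copy of each state var for steps 0..k.
Step count = 106 + 1 = 107 (steps 0 through 106)
Vars per step = 40
Total = 40 * 107 = 4280

4280


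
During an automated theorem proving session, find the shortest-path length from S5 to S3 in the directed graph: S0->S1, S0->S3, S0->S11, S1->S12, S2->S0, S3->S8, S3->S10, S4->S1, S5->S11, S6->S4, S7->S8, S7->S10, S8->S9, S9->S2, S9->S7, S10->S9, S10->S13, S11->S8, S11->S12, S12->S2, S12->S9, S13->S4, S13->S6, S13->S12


BFS layer-by-layer from S5:
  dist 0: {S5}
  dist 1: {S11}
  dist 2: {S8, S12}
  dist 3: {S2, S9}
  dist 4: {S0, S7}
  dist 5: {S1, S3, S10}
  -> S3 reached at distance 5
Shortest path length = 5

5


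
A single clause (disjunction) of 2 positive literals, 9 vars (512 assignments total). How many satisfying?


Step 1: Total=2^9=512
Step 2: Unsat when all 2 false: 2^7=128
Step 3: Sat=512-128=384

384


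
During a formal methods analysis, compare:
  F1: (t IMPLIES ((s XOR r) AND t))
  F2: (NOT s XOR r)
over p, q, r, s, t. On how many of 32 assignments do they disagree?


F1 = (t IMPLIES ((s XOR r) AND t))
F2 = (NOT s XOR r)
Evaluate both on each of 32 rows (bits = p,q,r,s,t):
  row 0 [00000]: F1=1 F2=1 -> 0
  row 1 [00001]: F1=0 F2=1 (differ) -> 1
  row 2 [00010]: F1=1 F2=0 (differ) -> 1
  row 3 [00011]: F1=1 F2=0 (differ) -> 1
  row 4 [00100]: F1=1 F2=0 (differ) -> 1
  row 5 [00101]: F1=1 F2=0 (differ) -> 1
  row 6 [00110]: F1=1 F2=1 -> 0
  row 7 [00111]: F1=0 F2=1 (differ) -> 1
  row 8 [01000]: F1=1 F2=1 -> 0
  row 9 [01001]: F1=0 F2=1 (differ) -> 1
  row 10 [01010]: F1=1 F2=0 (differ) -> 1
  row 11 [01011]: F1=1 F2=0 (differ) -> 1
  row 12 [01100]: F1=1 F2=0 (differ) -> 1
  row 13 [01101]: F1=1 F2=0 (differ) -> 1
  row 14 [01110]: F1=1 F2=1 -> 0
  row 15 [01111]: F1=0 F2=1 (differ) -> 1
  row 16 [10000]: F1=1 F2=1 -> 0
  row 17 [10001]: F1=0 F2=1 (differ) -> 1
  row 18 [10010]: F1=1 F2=0 (differ) -> 1
  row 19 [10011]: F1=1 F2=0 (differ) -> 1
  row 20 [10100]: F1=1 F2=0 (differ) -> 1
  row 21 [10101]: F1=1 F2=0 (differ) -> 1
  row 22 [10110]: F1=1 F2=1 -> 0
  row 23 [10111]: F1=0 F2=1 (differ) -> 1
  row 24 [11000]: F1=1 F2=1 -> 0
  row 25 [11001]: F1=0 F2=1 (differ) -> 1
  row 26 [11010]: F1=1 F2=0 (differ) -> 1
  row 27 [11011]: F1=1 F2=0 (differ) -> 1
  row 28 [11100]: F1=1 F2=0 (differ) -> 1
  row 29 [11101]: F1=1 F2=0 (differ) -> 1
  row 30 [11110]: F1=1 F2=1 -> 0
  row 31 [11111]: F1=0 F2=1 (differ) -> 1
Full result column, 8 rows per line (p,q fixed per line; r,s,t runs 000..111 left to right):
  rows 0-7 [p,q=00]: 01111101  (ones: 6)
  rows 8-15 [p,q=01]: 01111101  (ones: 6)
  rows 16-23 [p,q=10]: 01111101  (ones: 6)
  rows 24-31 [p,q=11]: 01111101  (ones: 6)
Disagreements = 6+6+6+6 = 24

24


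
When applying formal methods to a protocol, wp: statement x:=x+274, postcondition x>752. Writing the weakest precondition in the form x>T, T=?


Formula: wp(x:=E, P) = P[E/x] (substitute E for x in postcondition)
Step 1: Postcondition: x>752
Step 2: Substitute x+274 for x: x+274>752
Step 3: Solve for x: x > 752-274 = 478

478


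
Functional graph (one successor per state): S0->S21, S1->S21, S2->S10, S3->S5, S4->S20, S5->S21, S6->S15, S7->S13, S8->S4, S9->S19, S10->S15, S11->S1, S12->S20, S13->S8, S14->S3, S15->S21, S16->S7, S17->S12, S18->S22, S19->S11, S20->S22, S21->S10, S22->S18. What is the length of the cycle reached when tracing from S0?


Trace from S0 until a state repeats:
  S0 -> S21 -> S10 -> S15 -> S21
S21 first seen at step 1, revisited at step 4.
Cycle length = 4 - 1 = 3

3


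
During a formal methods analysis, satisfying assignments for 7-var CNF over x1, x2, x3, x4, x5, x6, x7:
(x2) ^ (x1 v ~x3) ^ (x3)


CNF with 3 clauses over 7 vars (128 assignments).
An assignment satisfies CNF iff every clause has >=1 true literal.
Check each row (bits = x1,x2,x3,x4,x5,x6,x7; clause T/F shown):
  row 0 [0000000]: clauses=FTF -> 0
  row 1 [0000001]: clauses=FTF -> 0
  row 2 [0000010]: clauses=FTF -> 0
  row 3 [0000011]: clauses=FTF -> 0
  row 4 [0000100]: clauses=FTF -> 0
  (every remaining row is evaluated the same way; all 128 results are listed next)
Full result column, 8 rows per line (x1,x2,x3,x4 fixed per line; x5,x6,x7 runs 000..111 left to right):
  rows 0-7 [x1,x2,x3,x4=0000]: 00000000  (ones: 0)
  rows 8-15 [x1,x2,x3,x4=0001]: 00000000  (ones: 0)
  rows 16-23 [x1,x2,x3,x4=0010]: 00000000  (ones: 0)
  rows 24-31 [x1,x2,x3,x4=0011]: 00000000  (ones: 0)
  rows 32-39 [x1,x2,x3,x4=0100]: 00000000  (ones: 0)
  rows 40-47 [x1,x2,x3,x4=0101]: 00000000  (ones: 0)
  rows 48-55 [x1,x2,x3,x4=0110]: 00000000  (ones: 0)
  rows 56-63 [x1,x2,x3,x4=0111]: 00000000  (ones: 0)
  rows 64-71 [x1,x2,x3,x4=1000]: 00000000  (ones: 0)
  rows 72-79 [x1,x2,x3,x4=1001]: 00000000  (ones: 0)
  rows 80-87 [x1,x2,x3,x4=1010]: 00000000  (ones: 0)
  rows 88-95 [x1,x2,x3,x4=1011]: 00000000  (ones: 0)
  rows 96-103 [x1,x2,x3,x4=1100]: 00000000  (ones: 0)
  rows 104-111 [x1,x2,x3,x4=1101]: 00000000  (ones: 0)
  rows 112-119 [x1,x2,x3,x4=1110]: 11111111  (ones: 8)
  rows 120-127 [x1,x2,x3,x4=1111]: 11111111  (ones: 8)
Satisfying assignments = 0+0+0+0+0+0+0+0+0+0+0+0+0+0+8+8 = 16

16


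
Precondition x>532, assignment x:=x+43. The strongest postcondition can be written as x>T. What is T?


Formula: sp(P, x:=E) = exists old_x. (x = E[old_x/x]) AND P[old_x/x] (old_x is the value of x before the assignment; eliminate old_x by solving x = E[old_x/x] for old_x)
Step 1: Precondition P: x>532, i.e. old_x > 532
Step 2: Assignment gives x = old_x + 43, so old_x = x - 43
Step 3: Substitute into P: x - 43 > 532
Step 4: Simplify: x > 532+43 = 575

575


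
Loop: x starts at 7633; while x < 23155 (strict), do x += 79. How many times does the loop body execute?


Step 1: x goes from 7633 toward 23155 by 79; the body runs while x<23155, so iterations = ceil((bound-start)/step)
Step 2: Distance=15522
Step 3: ceil(15522/79)=197

197


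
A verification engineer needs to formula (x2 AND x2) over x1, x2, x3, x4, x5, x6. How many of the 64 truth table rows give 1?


Formula: (x2 AND x2) over 6 vars (64 rows)
Evaluate each row (x1, x2, x3, x4, x5, x6 as bits, MSB first):
  row 0 [000000]: (0 AND 0) -> 0
  row 1 [000001]: (0 AND 0) -> 0
  row 2 [000010]: (0 AND 0) -> 0
  row 3 [000011]: (0 AND 0) -> 0
  row 4 [000100]: (0 AND 0) -> 0
  (every remaining row is evaluated the same way; all 64 results are listed next)
Full result column, 8 rows per line (x1,x2,x3 fixed per line; x4,x5,x6 runs 000..111 left to right):
  rows 0-7 [x1,x2,x3=000]: 00000000  (ones: 0)
  rows 8-15 [x1,x2,x3=001]: 00000000  (ones: 0)
  rows 16-23 [x1,x2,x3=010]: 11111111  (ones: 8)
  rows 24-31 [x1,x2,x3=011]: 11111111  (ones: 8)
  rows 32-39 [x1,x2,x3=100]: 00000000  (ones: 0)
  rows 40-47 [x1,x2,x3=101]: 00000000  (ones: 0)
  rows 48-55 [x1,x2,x3=110]: 11111111  (ones: 8)
  rows 56-63 [x1,x2,x3=111]: 11111111  (ones: 8)
Count of 1-rows = 0+0+8+8+0+0+8+8 = 32

32


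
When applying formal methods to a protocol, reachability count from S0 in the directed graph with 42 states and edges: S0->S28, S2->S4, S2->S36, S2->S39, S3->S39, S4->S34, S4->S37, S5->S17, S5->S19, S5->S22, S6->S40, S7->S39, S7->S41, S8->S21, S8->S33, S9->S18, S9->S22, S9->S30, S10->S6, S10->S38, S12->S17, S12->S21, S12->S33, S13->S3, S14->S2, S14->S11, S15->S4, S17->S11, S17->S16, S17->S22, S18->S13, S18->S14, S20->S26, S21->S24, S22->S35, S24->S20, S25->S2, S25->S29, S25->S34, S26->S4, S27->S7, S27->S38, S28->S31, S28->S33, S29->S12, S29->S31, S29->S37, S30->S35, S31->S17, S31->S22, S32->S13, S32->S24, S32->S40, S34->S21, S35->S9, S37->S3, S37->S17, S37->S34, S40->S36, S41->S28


BFS from S0:
  layer 0: {S0}
  layer 1: {S28}
  layer 2: {S31, S33}
  layer 3: {S17, S22}
  layer 4: {S11, S16, S35}
  layer 5: {S9}
  layer 6: {S18, S30}
  layer 7: {S13, S14}
  layer 8: {S2, S3}
  layer 9: {S4, S36, S39}
  layer 10: {S34, S37}
  layer 11: {S21}
  layer 12: {S24}
  layer 13: {S20}
  layer 14: {S26}
Reachable set: {S0, S2, S3, S4, S9, S11, S13, S14, S16, S17, S18, S20, S21, S22, S24, S26, S28, S30, S31, S33, S34, S35, S36, S37, S39}
Count = 25

25


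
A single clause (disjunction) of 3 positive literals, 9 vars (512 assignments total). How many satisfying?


Step 1: Total=2^9=512
Step 2: Unsat when all 3 false: 2^6=64
Step 3: Sat=512-64=448

448


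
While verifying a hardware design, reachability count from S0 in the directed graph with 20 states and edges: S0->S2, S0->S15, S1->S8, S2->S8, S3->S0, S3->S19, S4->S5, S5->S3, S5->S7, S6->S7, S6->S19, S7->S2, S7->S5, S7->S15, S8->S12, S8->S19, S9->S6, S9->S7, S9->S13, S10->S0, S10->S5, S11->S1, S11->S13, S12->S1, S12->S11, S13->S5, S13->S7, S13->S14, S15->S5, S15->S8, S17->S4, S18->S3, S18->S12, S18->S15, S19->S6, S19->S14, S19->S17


BFS from S0:
  layer 0: {S0}
  layer 1: {S2, S15}
  layer 2: {S5, S8}
  layer 3: {S3, S7, S12, S19}
  layer 4: {S1, S6, S11, S14, S17}
  layer 5: {S4, S13}
Reachable set: {S0, S1, S2, S3, S4, S5, S6, S7, S8, S11, S12, S13, S14, S15, S17, S19}
Count = 16

16


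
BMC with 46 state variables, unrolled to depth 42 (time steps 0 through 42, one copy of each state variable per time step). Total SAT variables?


BMC unrolls to depth k, creating one copy of each state var for steps 0..k.
Step count = 42 + 1 = 43 (steps 0 through 42)
Vars per step = 46
Total = 46 * 43 = 1978

1978


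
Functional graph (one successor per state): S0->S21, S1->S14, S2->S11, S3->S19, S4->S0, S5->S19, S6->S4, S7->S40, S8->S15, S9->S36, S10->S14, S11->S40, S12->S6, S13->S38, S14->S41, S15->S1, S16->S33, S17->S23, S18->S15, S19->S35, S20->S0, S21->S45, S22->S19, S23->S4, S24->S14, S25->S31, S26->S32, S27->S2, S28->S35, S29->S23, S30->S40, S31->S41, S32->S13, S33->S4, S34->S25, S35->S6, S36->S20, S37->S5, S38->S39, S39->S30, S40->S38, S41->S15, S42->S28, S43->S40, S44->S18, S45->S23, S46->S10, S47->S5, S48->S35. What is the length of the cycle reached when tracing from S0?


Trace from S0 until a state repeats:
  S0 -> S21 -> S45 -> S23 -> S4 -> S0
S0 first seen at step 0, revisited at step 5.
Cycle length = 5 - 0 = 5

5


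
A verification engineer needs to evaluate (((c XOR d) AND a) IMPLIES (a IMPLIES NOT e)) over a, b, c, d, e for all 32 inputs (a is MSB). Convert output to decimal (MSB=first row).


Formula: (((c XOR d) AND a) IMPLIES (a IMPLIES NOT e)) over a, b, c, d, e (32 rows)
Evaluate each row (bits = a,b,c,d,e, MSB first):
  row 0 [00000]: (((0 XOR 0) AND 0) IMPLIES (0 IMPLIES NOT 0)) -> 1
  row 1 [00001]: (((0 XOR 0) AND 0) IMPLIES (0 IMPLIES NOT 1)) -> 1
  row 2 [00010]: (((0 XOR 1) AND 0) IMPLIES (0 IMPLIES NOT 0)) -> 1
  row 3 [00011]: (((0 XOR 1) AND 0) IMPLIES (0 IMPLIES NOT 1)) -> 1
  row 4 [00100]: (((1 XOR 0) AND 0) IMPLIES (0 IMPLIES NOT 0)) -> 1
  row 5 [00101]: (((1 XOR 0) AND 0) IMPLIES (0 IMPLIES NOT 1)) -> 1
  row 6 [00110]: (((1 XOR 1) AND 0) IMPLIES (0 IMPLIES NOT 0)) -> 1
  row 7 [00111]: (((1 XOR 1) AND 0) IMPLIES (0 IMPLIES NOT 1)) -> 1
  row 8 [01000]: (((0 XOR 0) AND 0) IMPLIES (0 IMPLIES NOT 0)) -> 1
  row 9 [01001]: (((0 XOR 0) AND 0) IMPLIES (0 IMPLIES NOT 1)) -> 1
  row 10 [01010]: (((0 XOR 1) AND 0) IMPLIES (0 IMPLIES NOT 0)) -> 1
  row 11 [01011]: (((0 XOR 1) AND 0) IMPLIES (0 IMPLIES NOT 1)) -> 1
  row 12 [01100]: (((1 XOR 0) AND 0) IMPLIES (0 IMPLIES NOT 0)) -> 1
  row 13 [01101]: (((1 XOR 0) AND 0) IMPLIES (0 IMPLIES NOT 1)) -> 1
  row 14 [01110]: (((1 XOR 1) AND 0) IMPLIES (0 IMPLIES NOT 0)) -> 1
  row 15 [01111]: (((1 XOR 1) AND 0) IMPLIES (0 IMPLIES NOT 1)) -> 1
  row 16 [10000]: (((0 XOR 0) AND 1) IMPLIES (1 IMPLIES NOT 0)) -> 1
  row 17 [10001]: (((0 XOR 0) AND 1) IMPLIES (1 IMPLIES NOT 1)) -> 1
  row 18 [10010]: (((0 XOR 1) AND 1) IMPLIES (1 IMPLIES NOT 0)) -> 1
  row 19 [10011]: (((0 XOR 1) AND 1) IMPLIES (1 IMPLIES NOT 1)) -> 0
  row 20 [10100]: (((1 XOR 0) AND 1) IMPLIES (1 IMPLIES NOT 0)) -> 1
  row 21 [10101]: (((1 XOR 0) AND 1) IMPLIES (1 IMPLIES NOT 1)) -> 0
  row 22 [10110]: (((1 XOR 1) AND 1) IMPLIES (1 IMPLIES NOT 0)) -> 1
  row 23 [10111]: (((1 XOR 1) AND 1) IMPLIES (1 IMPLIES NOT 1)) -> 1
  row 24 [11000]: (((0 XOR 0) AND 1) IMPLIES (1 IMPLIES NOT 0)) -> 1
  row 25 [11001]: (((0 XOR 0) AND 1) IMPLIES (1 IMPLIES NOT 1)) -> 1
  row 26 [11010]: (((0 XOR 1) AND 1) IMPLIES (1 IMPLIES NOT 0)) -> 1
  row 27 [11011]: (((0 XOR 1) AND 1) IMPLIES (1 IMPLIES NOT 1)) -> 0
  row 28 [11100]: (((1 XOR 0) AND 1) IMPLIES (1 IMPLIES NOT 0)) -> 1
  row 29 [11101]: (((1 XOR 0) AND 1) IMPLIES (1 IMPLIES NOT 1)) -> 0
  row 30 [11110]: (((1 XOR 1) AND 1) IMPLIES (1 IMPLIES NOT 0)) -> 1
  row 31 [11111]: (((1 XOR 1) AND 1) IMPLIES (1 IMPLIES NOT 1)) -> 1
Full result column, 4 rows per line (a,b,c fixed per line; d,e runs 00..11 left to right):
  rows 0-3 [a,b,c=000]: 1111  = hex F
  rows 4-7 [a,b,c=001]: 1111  = hex F
  rows 8-11 [a,b,c=010]: 1111  = hex F
  rows 12-15 [a,b,c=011]: 1111  = hex F
  rows 16-19 [a,b,c=100]: 1110  = hex E
  rows 20-23 [a,b,c=101]: 1011  = hex B
  rows 24-27 [a,b,c=110]: 1110  = hex E
  rows 28-31 [a,b,c=111]: 1011  = hex B
Output column (row 0 .. row 31) = 11111111111111111110101111101011
Output column grouped in 4s = 1111 1111 1111 1111 1110 1011 1110 1011 = 0xFFFFEBEB
Convert to decimal digit by digit (value = value*16 + digit):
  F -> 15
  15*16 + 15 (F) = 255
  255*16 + 15 (F) = 4095
  4095*16 + 15 (F) = 65535
  65535*16 + 14 (E) = 1048574
  1048574*16 + 11 (B) = 16777195
  16777195*16 + 14 (E) = 268435134
  268435134*16 + 11 (B) = 4294962155
Decimal = 4294962155

4294962155


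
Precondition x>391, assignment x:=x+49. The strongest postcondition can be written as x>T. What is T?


Formula: sp(P, x:=E) = exists old_x. (x = E[old_x/x]) AND P[old_x/x] (old_x is the value of x before the assignment; eliminate old_x by solving x = E[old_x/x] for old_x)
Step 1: Precondition P: x>391, i.e. old_x > 391
Step 2: Assignment gives x = old_x + 49, so old_x = x - 49
Step 3: Substitute into P: x - 49 > 391
Step 4: Simplify: x > 391+49 = 440

440


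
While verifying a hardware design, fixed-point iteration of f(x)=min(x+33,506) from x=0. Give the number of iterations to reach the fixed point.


Step 1: x=0, cap=506, increment=33
Step 2: x grows by 33 each step until capped at 506; fixed point is x=506
Step 3: iterations = ceil(506/33) = 16

16


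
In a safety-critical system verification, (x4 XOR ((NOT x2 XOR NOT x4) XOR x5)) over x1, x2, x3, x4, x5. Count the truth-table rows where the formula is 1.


Formula: (x4 XOR ((NOT x2 XOR NOT x4) XOR x5)) over 5 vars (32 rows)
Evaluate each row (x1, x2, x3, x4, x5 as bits, MSB first):
  row 0 [00000]: (0 XOR ((NOT 0 XOR NOT 0) XOR 0)) -> 0
  row 1 [00001]: (0 XOR ((NOT 0 XOR NOT 0) XOR 1)) -> 1
  row 2 [00010]: (1 XOR ((NOT 0 XOR NOT 1) XOR 0)) -> 0
  row 3 [00011]: (1 XOR ((NOT 0 XOR NOT 1) XOR 1)) -> 1
  row 4 [00100]: (0 XOR ((NOT 0 XOR NOT 0) XOR 0)) -> 0
  row 5 [00101]: (0 XOR ((NOT 0 XOR NOT 0) XOR 1)) -> 1
  row 6 [00110]: (1 XOR ((NOT 0 XOR NOT 1) XOR 0)) -> 0
  row 7 [00111]: (1 XOR ((NOT 0 XOR NOT 1) XOR 1)) -> 1
  row 8 [01000]: (0 XOR ((NOT 1 XOR NOT 0) XOR 0)) -> 1
  row 9 [01001]: (0 XOR ((NOT 1 XOR NOT 0) XOR 1)) -> 0
  row 10 [01010]: (1 XOR ((NOT 1 XOR NOT 1) XOR 0)) -> 1
  row 11 [01011]: (1 XOR ((NOT 1 XOR NOT 1) XOR 1)) -> 0
  row 12 [01100]: (0 XOR ((NOT 1 XOR NOT 0) XOR 0)) -> 1
  row 13 [01101]: (0 XOR ((NOT 1 XOR NOT 0) XOR 1)) -> 0
  row 14 [01110]: (1 XOR ((NOT 1 XOR NOT 1) XOR 0)) -> 1
  row 15 [01111]: (1 XOR ((NOT 1 XOR NOT 1) XOR 1)) -> 0
  row 16 [10000]: (0 XOR ((NOT 0 XOR NOT 0) XOR 0)) -> 0
  row 17 [10001]: (0 XOR ((NOT 0 XOR NOT 0) XOR 1)) -> 1
  row 18 [10010]: (1 XOR ((NOT 0 XOR NOT 1) XOR 0)) -> 0
  row 19 [10011]: (1 XOR ((NOT 0 XOR NOT 1) XOR 1)) -> 1
  row 20 [10100]: (0 XOR ((NOT 0 XOR NOT 0) XOR 0)) -> 0
  row 21 [10101]: (0 XOR ((NOT 0 XOR NOT 0) XOR 1)) -> 1
  row 22 [10110]: (1 XOR ((NOT 0 XOR NOT 1) XOR 0)) -> 0
  row 23 [10111]: (1 XOR ((NOT 0 XOR NOT 1) XOR 1)) -> 1
  row 24 [11000]: (0 XOR ((NOT 1 XOR NOT 0) XOR 0)) -> 1
  row 25 [11001]: (0 XOR ((NOT 1 XOR NOT 0) XOR 1)) -> 0
  row 26 [11010]: (1 XOR ((NOT 1 XOR NOT 1) XOR 0)) -> 1
  row 27 [11011]: (1 XOR ((NOT 1 XOR NOT 1) XOR 1)) -> 0
  row 28 [11100]: (0 XOR ((NOT 1 XOR NOT 0) XOR 0)) -> 1
  row 29 [11101]: (0 XOR ((NOT 1 XOR NOT 0) XOR 1)) -> 0
  row 30 [11110]: (1 XOR ((NOT 1 XOR NOT 1) XOR 0)) -> 1
  row 31 [11111]: (1 XOR ((NOT 1 XOR NOT 1) XOR 1)) -> 0
Full result column, 8 rows per line (x1,x2 fixed per line; x3,x4,x5 runs 000..111 left to right):
  rows 0-7 [x1,x2=00]: 01010101  (ones: 4)
  rows 8-15 [x1,x2=01]: 10101010  (ones: 4)
  rows 16-23 [x1,x2=10]: 01010101  (ones: 4)
  rows 24-31 [x1,x2=11]: 10101010  (ones: 4)
Count of 1-rows = 4+4+4+4 = 16

16


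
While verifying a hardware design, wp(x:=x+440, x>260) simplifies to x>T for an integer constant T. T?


Formula: wp(x:=E, P) = P[E/x] (substitute E for x in postcondition)
Step 1: Postcondition: x>260
Step 2: Substitute x+440 for x: x+440>260
Step 3: Solve for x: x > 260-440 = -180

-180


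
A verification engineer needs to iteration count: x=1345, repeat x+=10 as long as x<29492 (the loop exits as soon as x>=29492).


Step 1: x goes from 1345 toward 29492 by 10; the body runs while x<29492, so iterations = ceil((bound-start)/step)
Step 2: Distance=28147
Step 3: ceil(28147/10)=2815

2815


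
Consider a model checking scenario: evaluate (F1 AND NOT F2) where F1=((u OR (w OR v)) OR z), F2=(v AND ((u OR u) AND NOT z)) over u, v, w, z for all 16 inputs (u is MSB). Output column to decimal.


F1 = ((u OR (w OR v)) OR z)
F2 = (v AND ((u OR u) AND NOT z))
Counterexample to F1=>F2 is where F1=1 and F2=0.
Evaluate each row (bits = u,v,w,z, MSB first):
  row 0 [0000]: F1=0 F2=0 -> F1&~F2 -> 0
  row 1 [0001]: F1=1 F2=0 -> F1&~F2 -> 1
  row 2 [0010]: F1=1 F2=0 -> F1&~F2 -> 1
  row 3 [0011]: F1=1 F2=0 -> F1&~F2 -> 1
  row 4 [0100]: F1=1 F2=0 -> F1&~F2 -> 1
  row 5 [0101]: F1=1 F2=0 -> F1&~F2 -> 1
  row 6 [0110]: F1=1 F2=0 -> F1&~F2 -> 1
  row 7 [0111]: F1=1 F2=0 -> F1&~F2 -> 1
  row 8 [1000]: F1=1 F2=0 -> F1&~F2 -> 1
  row 9 [1001]: F1=1 F2=0 -> F1&~F2 -> 1
  row 10 [1010]: F1=1 F2=0 -> F1&~F2 -> 1
  row 11 [1011]: F1=1 F2=0 -> F1&~F2 -> 1
  row 12 [1100]: F1=1 F2=1 -> F1&~F2 -> 0
  row 13 [1101]: F1=1 F2=0 -> F1&~F2 -> 1
  row 14 [1110]: F1=1 F2=1 -> F1&~F2 -> 0
  row 15 [1111]: F1=1 F2=0 -> F1&~F2 -> 1
Full result column, 4 rows per line (u,v fixed per line; w,z runs 00..11 left to right):
  rows 0-3 [u,v=00]: 0111  = hex 7
  rows 4-7 [u,v=01]: 1111  = hex F
  rows 8-11 [u,v=10]: 1111  = hex F
  rows 12-15 [u,v=11]: 0101  = hex 5
Counterexample vector (row 0 .. row 15) = 0111111111110101
Output column grouped in 4s = 0111 1111 1111 0101 = 0x7FF5
Convert to decimal digit by digit (value = value*16 + digit):
  7 -> 7
  7*16 + 15 (F) = 127
  127*16 + 15 (F) = 2047
  2047*16 + 5 = 32757
Decimal = 32757

32757


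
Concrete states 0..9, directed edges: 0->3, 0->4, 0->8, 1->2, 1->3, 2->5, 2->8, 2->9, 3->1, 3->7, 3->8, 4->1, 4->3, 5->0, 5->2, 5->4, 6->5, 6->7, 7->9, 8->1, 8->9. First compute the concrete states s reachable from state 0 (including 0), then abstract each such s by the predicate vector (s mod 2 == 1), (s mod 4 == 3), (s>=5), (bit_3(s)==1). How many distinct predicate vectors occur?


BFS from 0:
Concrete reachable: {0, 1, 2, 3, 4, 5, 7, 8, 9}
Abstract via predicates (s mod 2 == 1), (s mod 4 == 3), (s>=5), (bit_3(s)==1):
  (0,0,0,0) <- {0, 2, 4}
  (0,0,1,1) <- {8}
  (1,0,0,0) <- {1}
  (1,0,1,0) <- {5}
  (1,0,1,1) <- {9}
  (1,1,0,0) <- {3}
  (1,1,1,0) <- {7}
Distinct abstract states = 7

7


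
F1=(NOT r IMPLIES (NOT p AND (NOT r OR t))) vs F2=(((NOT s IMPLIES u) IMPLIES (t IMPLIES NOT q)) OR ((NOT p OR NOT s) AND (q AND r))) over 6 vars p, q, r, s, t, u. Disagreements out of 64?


F1 = (NOT r IMPLIES (NOT p AND (NOT r OR t)))
F2 = (((NOT s IMPLIES u) IMPLIES (t IMPLIES NOT q)) OR ((NOT p OR NOT s) AND (q AND r)))
Evaluate both on each of 64 rows (bits = p,q,r,s,t,u):
  row 0 [000000]: F1=1 F2=1 -> 0
  row 1 [000001]: F1=1 F2=1 -> 0
  row 2 [000010]: F1=1 F2=1 -> 0
  row 3 [000011]: F1=1 F2=1 -> 0
  row 4 [000100]: F1=1 F2=1 -> 0
  (every remaining row is evaluated the same way; all 64 results are listed next)
Full result column, 8 rows per line (p,q,r fixed per line; s,t,u runs 000..111 left to right):
  rows 0-7 [p,q,r=000]: 00000000  (ones: 0)
  rows 8-15 [p,q,r=001]: 00000000  (ones: 0)
  rows 16-23 [p,q,r=010]: 00010011  (ones: 3)
  rows 24-31 [p,q,r=011]: 00000000  (ones: 0)
  rows 32-39 [p,q,r=100]: 11111111  (ones: 8)
  rows 40-47 [p,q,r=101]: 00000000  (ones: 0)
  rows 48-55 [p,q,r=110]: 11101100  (ones: 5)
  rows 56-63 [p,q,r=111]: 00000011  (ones: 2)
Disagreements = 0+0+3+0+8+0+5+2 = 18

18


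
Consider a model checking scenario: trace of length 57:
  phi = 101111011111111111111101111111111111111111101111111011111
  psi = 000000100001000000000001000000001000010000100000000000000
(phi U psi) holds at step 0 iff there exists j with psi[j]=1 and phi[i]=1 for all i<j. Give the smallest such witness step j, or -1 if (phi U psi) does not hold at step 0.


(phi U psi) at 0: need smallest j with psi[j]=1 and phi[i]=1 for all i in [0,j).
Scan from step 0:
  step 0: phi=1, psi=0 -> continue
  step 1: phi=0 -> phi-prefix broken from here
  step 6: psi=1 but phi already failed -> not a witness
  step 11: psi=1 but phi already failed -> not a witness
  step 23: psi=1 but phi already failed -> not a witness
  step 32: psi=1 but phi already failed -> not a witness
  step 37: psi=1 but phi already failed -> not a witness
  step 42: psi=1 but phi already failed -> not a witness
  end of trace: no witness -> -1
Witness step = -1

-1


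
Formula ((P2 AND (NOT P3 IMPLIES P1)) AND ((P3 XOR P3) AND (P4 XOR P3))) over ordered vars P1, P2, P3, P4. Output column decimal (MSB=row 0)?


Formula: ((P2 AND (NOT P3 IMPLIES P1)) AND ((P3 XOR P3) AND (P4 XOR P3))) over P1, P2, P3, P4 (16 rows)
Evaluate each row (bits = P1,P2,P3,P4, MSB first):
  row 0 [0000]: ((0 AND (NOT 0 IMPLIES 0)) AND ((0 XOR 0) AND (0 XOR 0))) -> 0
  row 1 [0001]: ((0 AND (NOT 0 IMPLIES 0)) AND ((0 XOR 0) AND (1 XOR 0))) -> 0
  row 2 [0010]: ((0 AND (NOT 1 IMPLIES 0)) AND ((1 XOR 1) AND (0 XOR 1))) -> 0
  row 3 [0011]: ((0 AND (NOT 1 IMPLIES 0)) AND ((1 XOR 1) AND (1 XOR 1))) -> 0
  row 4 [0100]: ((1 AND (NOT 0 IMPLIES 0)) AND ((0 XOR 0) AND (0 XOR 0))) -> 0
  row 5 [0101]: ((1 AND (NOT 0 IMPLIES 0)) AND ((0 XOR 0) AND (1 XOR 0))) -> 0
  row 6 [0110]: ((1 AND (NOT 1 IMPLIES 0)) AND ((1 XOR 1) AND (0 XOR 1))) -> 0
  row 7 [0111]: ((1 AND (NOT 1 IMPLIES 0)) AND ((1 XOR 1) AND (1 XOR 1))) -> 0
  row 8 [1000]: ((0 AND (NOT 0 IMPLIES 1)) AND ((0 XOR 0) AND (0 XOR 0))) -> 0
  row 9 [1001]: ((0 AND (NOT 0 IMPLIES 1)) AND ((0 XOR 0) AND (1 XOR 0))) -> 0
  row 10 [1010]: ((0 AND (NOT 1 IMPLIES 1)) AND ((1 XOR 1) AND (0 XOR 1))) -> 0
  row 11 [1011]: ((0 AND (NOT 1 IMPLIES 1)) AND ((1 XOR 1) AND (1 XOR 1))) -> 0
  row 12 [1100]: ((1 AND (NOT 0 IMPLIES 1)) AND ((0 XOR 0) AND (0 XOR 0))) -> 0
  row 13 [1101]: ((1 AND (NOT 0 IMPLIES 1)) AND ((0 XOR 0) AND (1 XOR 0))) -> 0
  row 14 [1110]: ((1 AND (NOT 1 IMPLIES 1)) AND ((1 XOR 1) AND (0 XOR 1))) -> 0
  row 15 [1111]: ((1 AND (NOT 1 IMPLIES 1)) AND ((1 XOR 1) AND (1 XOR 1))) -> 0
Full result column, 4 rows per line (P1,P2 fixed per line; P3,P4 runs 00..11 left to right):
  rows 0-3 [P1,P2=00]: 0000  = hex 0
  rows 4-7 [P1,P2=01]: 0000  = hex 0
  rows 8-11 [P1,P2=10]: 0000  = hex 0
  rows 12-15 [P1,P2=11]: 0000  = hex 0
Output column (row 0 .. row 15) = 0000000000000000
Output column grouped in 4s = 0000 0000 0000 0000 = 0x0000
Convert to decimal digit by digit (value = value*16 + digit):
  0 -> 0
  0*16 + 0 = 0
  0*16 + 0 = 0
  0*16 + 0 = 0
Decimal = 0

0


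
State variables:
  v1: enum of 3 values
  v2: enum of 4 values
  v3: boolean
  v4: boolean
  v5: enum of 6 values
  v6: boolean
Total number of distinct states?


State space = product of domain sizes of all variables.
Domain sizes:
  v1 (enum of 3 values): 3
  v2 (enum of 4 values): 4
  v3 (boolean): 2
  v4 (boolean): 2
  v5 (enum of 6 values): 6
  v6 (boolean): 2
Product = 3 * 4 * 2 * 2 * 6 * 2 = 576

576


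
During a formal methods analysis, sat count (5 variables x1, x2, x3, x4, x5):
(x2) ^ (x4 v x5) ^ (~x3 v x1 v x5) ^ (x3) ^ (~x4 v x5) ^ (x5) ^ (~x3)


CNF with 7 clauses over 5 vars (32 assignments).
An assignment satisfies CNF iff every clause has >=1 true literal.
Check each row (bits = x1,x2,x3,x4,x5; clause T/F shown):
  row 0 [00000]: clauses=FFTFTFT -> 0
  row 1 [00001]: clauses=FTTFTTT -> 0
  row 2 [00010]: clauses=FTTFFFT -> 0
  row 3 [00011]: clauses=FTTFTTT -> 0
  row 4 [00100]: clauses=FFFTTFF -> 0
  row 5 [00101]: clauses=FTTTTTF -> 0
  row 6 [00110]: clauses=FTFTFFF -> 0
  row 7 [00111]: clauses=FTTTTTF -> 0
  row 8 [01000]: clauses=TFTFTFT -> 0
  row 9 [01001]: clauses=TTTFTTT -> 0
  row 10 [01010]: clauses=TTTFFFT -> 0
  row 11 [01011]: clauses=TTTFTTT -> 0
  row 12 [01100]: clauses=TFFTTFF -> 0
  row 13 [01101]: clauses=TTTTTTF -> 0
  row 14 [01110]: clauses=TTFTFFF -> 0
  row 15 [01111]: clauses=TTTTTTF -> 0
  row 16 [10000]: clauses=FFTFTFT -> 0
  row 17 [10001]: clauses=FTTFTTT -> 0
  row 18 [10010]: clauses=FTTFFFT -> 0
  row 19 [10011]: clauses=FTTFTTT -> 0
  row 20 [10100]: clauses=FFTTTFF -> 0
  row 21 [10101]: clauses=FTTTTTF -> 0
  row 22 [10110]: clauses=FTTTFFF -> 0
  row 23 [10111]: clauses=FTTTTTF -> 0
  row 24 [11000]: clauses=TFTFTFT -> 0
  row 25 [11001]: clauses=TTTFTTT -> 0
  row 26 [11010]: clauses=TTTFFFT -> 0
  row 27 [11011]: clauses=TTTFTTT -> 0
  row 28 [11100]: clauses=TFTTTFF -> 0
  row 29 [11101]: clauses=TTTTTTF -> 0
  row 30 [11110]: clauses=TTTTFFF -> 0
  row 31 [11111]: clauses=TTTTTTF -> 0
Full result column, 8 rows per line (x1,x2 fixed per line; x3,x4,x5 runs 000..111 left to right):
  rows 0-7 [x1,x2=00]: 00000000  (ones: 0)
  rows 8-15 [x1,x2=01]: 00000000  (ones: 0)
  rows 16-23 [x1,x2=10]: 00000000  (ones: 0)
  rows 24-31 [x1,x2=11]: 00000000  (ones: 0)
Satisfying assignments = 0+0+0+0 = 0

0
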